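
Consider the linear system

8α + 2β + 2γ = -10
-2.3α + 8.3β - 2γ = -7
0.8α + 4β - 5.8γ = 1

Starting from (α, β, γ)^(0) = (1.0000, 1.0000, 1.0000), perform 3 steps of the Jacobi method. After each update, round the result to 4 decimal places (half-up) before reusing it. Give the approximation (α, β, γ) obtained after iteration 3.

(-0.7979, -1.3664, -1.1634)

Iteration 1:
  α = (-10 - (2)·1.0000 - (2)·1.0000) / (8) = -1.7500
  β = (-7 - (-2.3)·1.0000 - (-2)·1.0000) / (8.3) = -0.3253
  γ = (1 - (0.8)·1.0000 - (4)·1.0000) / (-5.8) = 0.6552
Iteration 2:
  α = (-10 - (2)·-0.3253 - (2)·0.6552) / (8) = -1.3325
  β = (-7 - (-2.3)·-1.7500 - (-2)·0.6552) / (8.3) = -1.1704
  γ = (1 - (0.8)·-1.7500 - (4)·-0.3253) / (-5.8) = -0.6381
Iteration 3:
  α = (-10 - (2)·-1.1704 - (2)·-0.6381) / (8) = -0.7979
  β = (-7 - (-2.3)·-1.3325 - (-2)·-0.6381) / (8.3) = -1.3664
  γ = (1 - (0.8)·-1.3325 - (4)·-1.1704) / (-5.8) = -1.1634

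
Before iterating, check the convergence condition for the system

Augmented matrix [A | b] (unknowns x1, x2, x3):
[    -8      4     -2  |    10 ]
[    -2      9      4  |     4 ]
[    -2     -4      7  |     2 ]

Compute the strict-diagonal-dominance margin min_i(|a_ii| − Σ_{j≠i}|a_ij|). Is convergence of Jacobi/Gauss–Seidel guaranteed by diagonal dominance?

row 1: |-8| − (4+2) = 2
row 2: |9| − (2+4) = 3
row 3: |7| − (2+4) = 1
minimum over rows = 1 → strictly diagonally dominant (convergence guaranteed)

1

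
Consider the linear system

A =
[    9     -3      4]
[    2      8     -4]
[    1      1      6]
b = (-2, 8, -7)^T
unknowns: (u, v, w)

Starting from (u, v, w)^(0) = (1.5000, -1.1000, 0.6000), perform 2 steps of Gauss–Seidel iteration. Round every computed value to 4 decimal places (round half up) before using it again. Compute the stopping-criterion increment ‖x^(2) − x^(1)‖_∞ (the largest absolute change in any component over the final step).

Iteration 1:
  u = (-2 - (-3)·-1.1000 - (4)·0.6000) / (9) = -0.8556
  v = (8 - (2)·-0.8556 - (-4)·0.6000) / (8) = 1.5139
  w = (-7 - (1)·-0.8556 - (1)·1.5139) / (6) = -1.2764
Iteration 2:
  u = (-2 - (-3)·1.5139 - (4)·-1.2764) / (9) = 0.8497
  v = (8 - (2)·0.8497 - (-4)·-1.2764) / (8) = 0.1494
  w = (-7 - (1)·0.8497 - (1)·0.1494) / (6) = -1.3332
Change: (1.7053, -1.3645, -0.0568) → max |·| = 1.7053

1.7053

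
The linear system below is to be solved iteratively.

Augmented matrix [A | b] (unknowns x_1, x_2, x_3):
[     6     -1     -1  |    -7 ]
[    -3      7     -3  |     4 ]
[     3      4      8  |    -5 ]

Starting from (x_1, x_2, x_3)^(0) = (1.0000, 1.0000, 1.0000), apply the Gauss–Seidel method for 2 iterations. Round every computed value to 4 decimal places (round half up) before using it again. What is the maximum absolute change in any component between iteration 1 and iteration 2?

0.8426

Iteration 1:
  x_1 = (-7 - (-1)·1.0000 - (-1)·1.0000) / (6) = -0.8333
  x_2 = (4 - (-3)·-0.8333 - (-3)·1.0000) / (7) = 0.6429
  x_3 = (-5 - (3)·-0.8333 - (4)·0.6429) / (8) = -0.6340
Iteration 2:
  x_1 = (-7 - (-1)·0.6429 - (-1)·-0.6340) / (6) = -1.1652
  x_2 = (4 - (-3)·-1.1652 - (-3)·-0.6340) / (7) = -0.1997
  x_3 = (-5 - (3)·-1.1652 - (4)·-0.1997) / (8) = -0.0882
Change: (-0.3319, -0.8426, 0.5458) → max |·| = 0.8426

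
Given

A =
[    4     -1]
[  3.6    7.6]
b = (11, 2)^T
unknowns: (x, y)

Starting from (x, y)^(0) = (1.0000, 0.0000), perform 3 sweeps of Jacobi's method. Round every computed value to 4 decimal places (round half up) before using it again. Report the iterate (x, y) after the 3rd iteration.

(2.4901, -1.0146)

Iteration 1:
  x = (11 - (-1)·0.0000) / (4) = 2.7500
  y = (2 - (3.6)·1.0000) / (7.6) = -0.2105
Iteration 2:
  x = (11 - (-1)·-0.2105) / (4) = 2.6974
  y = (2 - (3.6)·2.7500) / (7.6) = -1.0395
Iteration 3:
  x = (11 - (-1)·-1.0395) / (4) = 2.4901
  y = (2 - (3.6)·2.6974) / (7.6) = -1.0146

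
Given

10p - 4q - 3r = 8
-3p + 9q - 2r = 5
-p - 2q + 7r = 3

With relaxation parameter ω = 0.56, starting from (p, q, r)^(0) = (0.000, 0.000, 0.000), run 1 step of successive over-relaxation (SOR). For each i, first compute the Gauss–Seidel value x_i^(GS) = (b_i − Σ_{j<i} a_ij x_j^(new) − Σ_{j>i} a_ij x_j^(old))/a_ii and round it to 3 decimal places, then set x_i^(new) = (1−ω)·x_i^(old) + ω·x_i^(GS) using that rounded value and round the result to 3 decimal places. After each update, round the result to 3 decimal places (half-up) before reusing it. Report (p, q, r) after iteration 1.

(0.448, 0.395, 0.339)

Iteration 1:
  p: GS value = (8 - (-4)·0.000 - (-3)·0.000) / (10) = 0.800;  p ← (1−ω)·0.000 + ω·0.800 = 0.448
  q: GS value = (5 - (-3)·0.448 - (-2)·0.000) / (9) = 0.705;  q ← (1−ω)·0.000 + ω·0.705 = 0.395
  r: GS value = (3 - (-1)·0.448 - (-2)·0.395) / (7) = 0.605;  r ← (1−ω)·0.000 + ω·0.605 = 0.339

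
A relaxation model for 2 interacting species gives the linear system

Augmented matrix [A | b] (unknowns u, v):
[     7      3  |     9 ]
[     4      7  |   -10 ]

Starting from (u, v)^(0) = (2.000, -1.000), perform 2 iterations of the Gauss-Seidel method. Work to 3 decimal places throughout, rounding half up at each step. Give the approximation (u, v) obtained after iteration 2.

Iteration 1:
  u = (9 - (3)·-1.000) / (7) = 1.714
  v = (-10 - (4)·1.714) / (7) = -2.408
Iteration 2:
  u = (9 - (3)·-2.408) / (7) = 2.318
  v = (-10 - (4)·2.318) / (7) = -2.753

(2.318, -2.753)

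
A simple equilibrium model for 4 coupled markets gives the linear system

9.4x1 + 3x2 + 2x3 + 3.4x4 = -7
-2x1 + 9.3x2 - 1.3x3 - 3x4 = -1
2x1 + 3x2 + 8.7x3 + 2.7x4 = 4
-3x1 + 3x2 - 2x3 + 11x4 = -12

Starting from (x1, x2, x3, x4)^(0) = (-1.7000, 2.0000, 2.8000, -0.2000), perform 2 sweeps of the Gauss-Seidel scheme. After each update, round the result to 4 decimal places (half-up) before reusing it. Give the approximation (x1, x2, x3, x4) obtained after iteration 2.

(-0.4057, -0.4941, 1.1493, -0.8578)

Iteration 1:
  x1 = (-7 - (3)·2.0000 - (2)·2.8000 - (3.4)·-0.2000) / (9.4) = -1.9064
  x2 = (-1 - (-2)·-1.9064 - (-1.3)·2.8000 - (-3)·-0.2000) / (9.3) = -0.1906
  x3 = (4 - (2)·-1.9064 - (3)·-0.1906 - (2.7)·-0.2000) / (8.7) = 1.0258
  x4 = (-12 - (-3)·-1.9064 - (3)·-0.1906 - (-2)·1.0258) / (11) = -1.3723
Iteration 2:
  x1 = (-7 - (3)·-0.1906 - (2)·1.0258 - (3.4)·-1.3723) / (9.4) = -0.4057
  x2 = (-1 - (-2)·-0.4057 - (-1.3)·1.0258 - (-3)·-1.3723) / (9.3) = -0.4941
  x3 = (4 - (2)·-0.4057 - (3)·-0.4941 - (2.7)·-1.3723) / (8.7) = 1.1493
  x4 = (-12 - (-3)·-0.4057 - (3)·-0.4941 - (-2)·1.1493) / (11) = -0.8578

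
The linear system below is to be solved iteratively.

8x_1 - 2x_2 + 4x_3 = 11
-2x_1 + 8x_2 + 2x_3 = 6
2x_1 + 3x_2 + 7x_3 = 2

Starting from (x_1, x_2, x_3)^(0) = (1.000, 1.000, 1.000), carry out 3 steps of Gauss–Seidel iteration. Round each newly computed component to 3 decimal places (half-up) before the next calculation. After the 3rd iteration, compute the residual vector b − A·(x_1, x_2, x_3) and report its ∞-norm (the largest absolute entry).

1.034

Iteration 1:
  x_1 = (11 - (-2)·1.000 - (4)·1.000) / (8) = 1.125
  x_2 = (6 - (-2)·1.125 - (2)·1.000) / (8) = 0.781
  x_3 = (2 - (2)·1.125 - (3)·0.781) / (7) = -0.370
Iteration 2:
  x_1 = (11 - (-2)·0.781 - (4)·-0.370) / (8) = 1.755
  x_2 = (6 - (-2)·1.755 - (2)·-0.370) / (8) = 1.281
  x_3 = (2 - (2)·1.755 - (3)·1.281) / (7) = -0.765
Iteration 3:
  x_1 = (11 - (-2)·1.281 - (4)·-0.765) / (8) = 2.078
  x_2 = (6 - (-2)·2.078 - (2)·-0.765) / (8) = 1.461
  x_3 = (2 - (2)·2.078 - (3)·1.461) / (7) = -0.934
Residual b − A·x = (1.034, 0.336, -0.001); ∞-norm = 1.034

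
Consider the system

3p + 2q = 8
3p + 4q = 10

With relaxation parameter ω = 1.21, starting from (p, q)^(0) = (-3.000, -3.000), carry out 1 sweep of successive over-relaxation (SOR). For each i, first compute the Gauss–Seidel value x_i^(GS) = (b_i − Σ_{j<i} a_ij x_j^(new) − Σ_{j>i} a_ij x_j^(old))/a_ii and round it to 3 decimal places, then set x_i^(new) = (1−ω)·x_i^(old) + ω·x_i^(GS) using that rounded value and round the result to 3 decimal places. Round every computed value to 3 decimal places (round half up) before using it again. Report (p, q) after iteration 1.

(6.277, -2.042)

Iteration 1:
  p: GS value = (8 - (2)·-3.000) / (3) = 4.667;  p ← (1−ω)·-3.000 + ω·4.667 = 6.277
  q: GS value = (10 - (3)·6.277) / (4) = -2.208;  q ← (1−ω)·-3.000 + ω·-2.208 = -2.042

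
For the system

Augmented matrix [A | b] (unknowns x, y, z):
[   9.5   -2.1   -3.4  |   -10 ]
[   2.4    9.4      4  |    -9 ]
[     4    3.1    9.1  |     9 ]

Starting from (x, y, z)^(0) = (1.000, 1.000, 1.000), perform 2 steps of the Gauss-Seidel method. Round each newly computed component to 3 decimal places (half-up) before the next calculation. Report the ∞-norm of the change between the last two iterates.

0.275

Iteration 1:
  x = (-10 - (-2.1)·1.000 - (-3.4)·1.000) / (9.5) = -0.474
  y = (-9 - (2.4)·-0.474 - (4)·1.000) / (9.4) = -1.262
  z = (9 - (4)·-0.474 - (3.1)·-1.262) / (9.1) = 1.627
Iteration 2:
  x = (-10 - (-2.1)·-1.262 - (-3.4)·1.627) / (9.5) = -0.749
  y = (-9 - (2.4)·-0.749 - (4)·1.627) / (9.4) = -1.459
  z = (9 - (4)·-0.749 - (3.1)·-1.459) / (9.1) = 1.815
Change: (-0.275, -0.197, 0.188) → max |·| = 0.275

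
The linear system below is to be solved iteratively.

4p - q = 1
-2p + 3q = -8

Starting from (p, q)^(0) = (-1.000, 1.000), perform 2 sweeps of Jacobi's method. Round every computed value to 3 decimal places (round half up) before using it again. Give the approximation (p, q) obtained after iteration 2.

(-0.583, -2.333)

Iteration 1:
  p = (1 - (-1)·1.000) / (4) = 0.500
  q = (-8 - (-2)·-1.000) / (3) = -3.333
Iteration 2:
  p = (1 - (-1)·-3.333) / (4) = -0.583
  q = (-8 - (-2)·0.500) / (3) = -2.333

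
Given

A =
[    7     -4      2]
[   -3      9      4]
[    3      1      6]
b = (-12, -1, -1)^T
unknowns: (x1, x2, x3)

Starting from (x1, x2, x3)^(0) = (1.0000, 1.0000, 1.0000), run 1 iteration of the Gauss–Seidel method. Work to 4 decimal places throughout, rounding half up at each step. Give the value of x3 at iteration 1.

0.7196

Iteration 1:
  x1 = (-12 - (-4)·1.0000 - (2)·1.0000) / (7) = -1.4286
  x2 = (-1 - (-3)·-1.4286 - (4)·1.0000) / (9) = -1.0318
  x3 = (-1 - (3)·-1.4286 - (1)·-1.0318) / (6) = 0.7196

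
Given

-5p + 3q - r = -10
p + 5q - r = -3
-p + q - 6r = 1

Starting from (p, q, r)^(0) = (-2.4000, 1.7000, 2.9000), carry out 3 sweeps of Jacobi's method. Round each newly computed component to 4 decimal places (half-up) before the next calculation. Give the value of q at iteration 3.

Iteration 1:
  p = (-10 - (3)·1.7000 - (-1)·2.9000) / (-5) = 2.4400
  q = (-3 - (1)·-2.4000 - (-1)·2.9000) / (5) = 0.4600
  r = (1 - (-1)·-2.4000 - (1)·1.7000) / (-6) = 0.5167
Iteration 2:
  p = (-10 - (3)·0.4600 - (-1)·0.5167) / (-5) = 2.1727
  q = (-3 - (1)·2.4400 - (-1)·0.5167) / (5) = -0.9847
  r = (1 - (-1)·2.4400 - (1)·0.4600) / (-6) = -0.4967
Iteration 3:
  p = (-10 - (3)·-0.9847 - (-1)·-0.4967) / (-5) = 1.5085
  q = (-3 - (1)·2.1727 - (-1)·-0.4967) / (5) = -1.1339
  r = (1 - (-1)·2.1727 - (1)·-0.9847) / (-6) = -0.6929

-1.1339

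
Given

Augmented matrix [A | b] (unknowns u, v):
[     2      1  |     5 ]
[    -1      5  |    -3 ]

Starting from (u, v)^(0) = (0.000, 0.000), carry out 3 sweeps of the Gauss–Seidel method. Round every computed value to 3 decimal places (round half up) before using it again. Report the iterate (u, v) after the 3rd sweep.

Iteration 1:
  u = (5 - (1)·0.000) / (2) = 2.500
  v = (-3 - (-1)·2.500) / (5) = -0.100
Iteration 2:
  u = (5 - (1)·-0.100) / (2) = 2.550
  v = (-3 - (-1)·2.550) / (5) = -0.090
Iteration 3:
  u = (5 - (1)·-0.090) / (2) = 2.545
  v = (-3 - (-1)·2.545) / (5) = -0.091

(2.545, -0.091)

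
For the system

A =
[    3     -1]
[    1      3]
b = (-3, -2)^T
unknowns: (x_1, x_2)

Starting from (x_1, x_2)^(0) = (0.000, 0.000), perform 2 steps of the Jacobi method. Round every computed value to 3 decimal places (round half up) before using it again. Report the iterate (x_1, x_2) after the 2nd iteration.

(-1.222, -0.333)

Iteration 1:
  x_1 = (-3 - (-1)·0.000) / (3) = -1.000
  x_2 = (-2 - (1)·0.000) / (3) = -0.667
Iteration 2:
  x_1 = (-3 - (-1)·-0.667) / (3) = -1.222
  x_2 = (-2 - (1)·-1.000) / (3) = -0.333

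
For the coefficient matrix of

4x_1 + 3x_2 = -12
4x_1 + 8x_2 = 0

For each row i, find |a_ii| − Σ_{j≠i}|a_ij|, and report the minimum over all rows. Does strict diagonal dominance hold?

1

row 1: |4| − (3) = 1
row 2: |8| − (4) = 4
minimum over rows = 1 → strictly diagonally dominant (convergence guaranteed)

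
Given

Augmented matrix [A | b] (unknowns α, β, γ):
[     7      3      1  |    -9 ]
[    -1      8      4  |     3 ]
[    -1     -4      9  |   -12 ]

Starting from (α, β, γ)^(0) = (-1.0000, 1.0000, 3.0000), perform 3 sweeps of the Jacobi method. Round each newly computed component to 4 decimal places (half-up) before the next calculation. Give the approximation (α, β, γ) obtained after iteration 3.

(-1.2420, 1.3626, -1.1310)

Iteration 1:
  α = (-9 - (3)·1.0000 - (1)·3.0000) / (7) = -2.1429
  β = (3 - (-1)·-1.0000 - (4)·3.0000) / (8) = -1.2500
  γ = (-12 - (-1)·-1.0000 - (-4)·1.0000) / (9) = -1.0000
Iteration 2:
  α = (-9 - (3)·-1.2500 - (1)·-1.0000) / (7) = -0.6071
  β = (3 - (-1)·-2.1429 - (4)·-1.0000) / (8) = 0.6071
  γ = (-12 - (-1)·-2.1429 - (-4)·-1.2500) / (9) = -2.1270
Iteration 3:
  α = (-9 - (3)·0.6071 - (1)·-2.1270) / (7) = -1.2420
  β = (3 - (-1)·-0.6071 - (4)·-2.1270) / (8) = 1.3626
  γ = (-12 - (-1)·-0.6071 - (-4)·0.6071) / (9) = -1.1310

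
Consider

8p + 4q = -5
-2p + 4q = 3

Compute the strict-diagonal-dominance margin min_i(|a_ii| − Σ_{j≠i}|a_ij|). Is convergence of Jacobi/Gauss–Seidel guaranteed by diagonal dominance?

row 1: |8| − (4) = 4
row 2: |4| − (2) = 2
minimum over rows = 2 → strictly diagonally dominant (convergence guaranteed)

2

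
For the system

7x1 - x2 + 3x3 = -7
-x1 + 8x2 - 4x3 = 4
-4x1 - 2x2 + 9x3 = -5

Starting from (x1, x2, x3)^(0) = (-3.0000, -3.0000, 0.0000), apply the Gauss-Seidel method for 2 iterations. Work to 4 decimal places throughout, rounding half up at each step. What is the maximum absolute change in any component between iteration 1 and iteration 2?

0.9541

Iteration 1:
  x1 = (-7 - (-1)·-3.0000 - (3)·0.0000) / (7) = -1.4286
  x2 = (4 - (-1)·-1.4286 - (-4)·0.0000) / (8) = 0.3214
  x3 = (-5 - (-4)·-1.4286 - (-2)·0.3214) / (9) = -1.1191
Iteration 2:
  x1 = (-7 - (-1)·0.3214 - (3)·-1.1191) / (7) = -0.4745
  x2 = (4 - (-1)·-0.4745 - (-4)·-1.1191) / (8) = -0.1189
  x3 = (-5 - (-4)·-0.4745 - (-2)·-0.1189) / (9) = -0.7929
Change: (0.9541, -0.4403, 0.3262) → max |·| = 0.9541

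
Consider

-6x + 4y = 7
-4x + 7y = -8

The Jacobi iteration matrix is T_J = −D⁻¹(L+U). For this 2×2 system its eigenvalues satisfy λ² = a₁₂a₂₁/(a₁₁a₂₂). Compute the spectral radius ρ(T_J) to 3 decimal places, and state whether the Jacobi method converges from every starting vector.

0.617

a₁₂a₂₁/(a₁₁a₂₂) = (4)·(-4) / ((-6)·(7)) = 0.380952
ρ = √|0.380952| = √0.380952 = 0.617
ρ < 1, so Jacobi converges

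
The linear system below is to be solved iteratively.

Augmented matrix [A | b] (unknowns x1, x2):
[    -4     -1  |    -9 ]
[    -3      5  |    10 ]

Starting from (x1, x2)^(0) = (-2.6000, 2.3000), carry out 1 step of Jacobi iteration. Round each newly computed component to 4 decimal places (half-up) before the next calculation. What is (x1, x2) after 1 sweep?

Iteration 1:
  x1 = (-9 - (-1)·2.3000) / (-4) = 1.6750
  x2 = (10 - (-3)·-2.6000) / (5) = 0.4400

(1.6750, 0.4400)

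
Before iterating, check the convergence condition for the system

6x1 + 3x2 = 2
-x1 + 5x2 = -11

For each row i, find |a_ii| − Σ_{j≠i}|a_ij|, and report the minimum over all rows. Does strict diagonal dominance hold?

3

row 1: |6| − (3) = 3
row 2: |5| − (1) = 4
minimum over rows = 3 → strictly diagonally dominant (convergence guaranteed)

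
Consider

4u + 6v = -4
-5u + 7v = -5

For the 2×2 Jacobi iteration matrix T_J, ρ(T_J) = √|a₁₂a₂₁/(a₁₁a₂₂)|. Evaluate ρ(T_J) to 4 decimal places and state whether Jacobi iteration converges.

a₁₂a₂₁/(a₁₁a₂₂) = (6)·(-5) / ((4)·(7)) = -1.071429
ρ = √|-1.071429| = √1.071429 = 1.0351
ρ > 1, so Jacobi diverges

1.0351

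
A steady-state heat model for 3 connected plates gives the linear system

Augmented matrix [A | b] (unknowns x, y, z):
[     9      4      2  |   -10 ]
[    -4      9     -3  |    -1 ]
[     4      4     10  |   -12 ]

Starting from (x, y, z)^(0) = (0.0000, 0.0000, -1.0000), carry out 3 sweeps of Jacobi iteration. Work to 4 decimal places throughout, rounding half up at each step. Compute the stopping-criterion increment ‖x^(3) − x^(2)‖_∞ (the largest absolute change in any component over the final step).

Iteration 1:
  x = (-10 - (4)·0.0000 - (2)·-1.0000) / (9) = -0.8889
  y = (-1 - (-4)·0.0000 - (-3)·-1.0000) / (9) = -0.4444
  z = (-12 - (4)·0.0000 - (4)·0.0000) / (10) = -1.2000
Iteration 2:
  x = (-10 - (4)·-0.4444 - (2)·-1.2000) / (9) = -0.6469
  y = (-1 - (-4)·-0.8889 - (-3)·-1.2000) / (9) = -0.9062
  z = (-12 - (4)·-0.8889 - (4)·-0.4444) / (10) = -0.6667
Iteration 3:
  x = (-10 - (4)·-0.9062 - (2)·-0.6667) / (9) = -0.5602
  y = (-1 - (-4)·-0.6469 - (-3)·-0.6667) / (9) = -0.6209
  z = (-12 - (4)·-0.6469 - (4)·-0.9062) / (10) = -0.5788
Change: (0.0867, 0.2853, 0.0879) → max |·| = 0.2853

0.2853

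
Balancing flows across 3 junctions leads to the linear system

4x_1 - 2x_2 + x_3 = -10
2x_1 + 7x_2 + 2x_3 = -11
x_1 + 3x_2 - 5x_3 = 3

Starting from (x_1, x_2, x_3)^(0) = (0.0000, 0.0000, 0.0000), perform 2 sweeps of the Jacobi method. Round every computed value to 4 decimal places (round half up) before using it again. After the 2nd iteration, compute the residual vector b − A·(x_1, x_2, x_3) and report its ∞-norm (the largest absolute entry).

4.1569

Iteration 1:
  x_1 = (-10 - (-2)·0.0000 - (1)·0.0000) / (4) = -2.5000
  x_2 = (-11 - (2)·0.0000 - (2)·0.0000) / (7) = -1.5714
  x_3 = (3 - (1)·0.0000 - (3)·0.0000) / (-5) = -0.6000
Iteration 2:
  x_1 = (-10 - (-2)·-1.5714 - (1)·-0.6000) / (4) = -3.1357
  x_2 = (-11 - (2)·-2.5000 - (2)·-0.6000) / (7) = -0.6857
  x_3 = (3 - (1)·-2.5000 - (3)·-1.5714) / (-5) = -2.0428
Residual b − A·x = (3.2142, 4.1569, -2.0212); ∞-norm = 4.1569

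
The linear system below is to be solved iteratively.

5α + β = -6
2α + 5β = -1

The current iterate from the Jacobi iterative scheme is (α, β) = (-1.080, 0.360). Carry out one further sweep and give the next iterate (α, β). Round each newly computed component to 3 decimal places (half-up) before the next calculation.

One sweep:
  α = (-6 - (1)·0.360) / (5) = -1.272
  β = (-1 - (2)·-1.080) / (5) = 0.232

(-1.272, 0.232)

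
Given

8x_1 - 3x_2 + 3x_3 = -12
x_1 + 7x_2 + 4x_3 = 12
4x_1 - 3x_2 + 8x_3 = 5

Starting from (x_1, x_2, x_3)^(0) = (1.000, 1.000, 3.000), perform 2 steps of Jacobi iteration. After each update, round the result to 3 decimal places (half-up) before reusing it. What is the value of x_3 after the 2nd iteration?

1.696

Iteration 1:
  x_1 = (-12 - (-3)·1.000 - (3)·3.000) / (8) = -2.250
  x_2 = (12 - (1)·1.000 - (4)·3.000) / (7) = -0.143
  x_3 = (5 - (4)·1.000 - (-3)·1.000) / (8) = 0.500
Iteration 2:
  x_1 = (-12 - (-3)·-0.143 - (3)·0.500) / (8) = -1.741
  x_2 = (12 - (1)·-2.250 - (4)·0.500) / (7) = 1.750
  x_3 = (5 - (4)·-2.250 - (-3)·-0.143) / (8) = 1.696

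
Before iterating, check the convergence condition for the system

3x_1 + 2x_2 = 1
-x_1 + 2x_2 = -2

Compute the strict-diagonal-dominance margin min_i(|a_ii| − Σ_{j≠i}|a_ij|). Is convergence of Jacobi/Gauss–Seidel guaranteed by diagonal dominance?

row 1: |3| − (2) = 1
row 2: |2| − (1) = 1
minimum over rows = 1 → strictly diagonally dominant (convergence guaranteed)

1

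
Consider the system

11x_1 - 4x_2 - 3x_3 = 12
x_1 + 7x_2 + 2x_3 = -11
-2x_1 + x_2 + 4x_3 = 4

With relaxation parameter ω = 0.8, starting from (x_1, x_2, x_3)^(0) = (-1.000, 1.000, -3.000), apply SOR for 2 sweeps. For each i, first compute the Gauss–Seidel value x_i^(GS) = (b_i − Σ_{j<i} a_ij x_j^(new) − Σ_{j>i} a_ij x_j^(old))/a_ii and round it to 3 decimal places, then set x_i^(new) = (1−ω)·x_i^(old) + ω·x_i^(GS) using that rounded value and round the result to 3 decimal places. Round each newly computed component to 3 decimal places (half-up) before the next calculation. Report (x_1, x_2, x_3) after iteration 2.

(0.905, -1.534, 1.550)

Iteration 1:
  x_1: GS value = (12 - (-4)·1.000 - (-3)·-3.000) / (11) = 0.636;  x_1 ← (1−ω)·-1.000 + ω·0.636 = 0.309
  x_2: GS value = (-11 - (1)·0.309 - (2)·-3.000) / (7) = -0.758;  x_2 ← (1−ω)·1.000 + ω·-0.758 = -0.406
  x_3: GS value = (4 - (-2)·0.309 - (1)·-0.406) / (4) = 1.256;  x_3 ← (1−ω)·-3.000 + ω·1.256 = 0.405
Iteration 2:
  x_1: GS value = (12 - (-4)·-0.406 - (-3)·0.405) / (11) = 1.054;  x_1 ← (1−ω)·0.309 + ω·1.054 = 0.905
  x_2: GS value = (-11 - (1)·0.905 - (2)·0.405) / (7) = -1.816;  x_2 ← (1−ω)·-0.406 + ω·-1.816 = -1.534
  x_3: GS value = (4 - (-2)·0.905 - (1)·-1.534) / (4) = 1.836;  x_3 ← (1−ω)·0.405 + ω·1.836 = 1.550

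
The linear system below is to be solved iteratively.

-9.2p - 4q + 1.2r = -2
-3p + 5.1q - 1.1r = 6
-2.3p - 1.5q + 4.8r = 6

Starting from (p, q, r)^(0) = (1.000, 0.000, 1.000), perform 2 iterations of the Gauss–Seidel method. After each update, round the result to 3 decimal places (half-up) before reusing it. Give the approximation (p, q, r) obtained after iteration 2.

Iteration 1:
  p = (-2 - (-4)·0.000 - (1.2)·1.000) / (-9.2) = 0.348
  q = (6 - (-3)·0.348 - (-1.1)·1.000) / (5.1) = 1.597
  r = (6 - (-2.3)·0.348 - (-1.5)·1.597) / (4.8) = 1.916
Iteration 2:
  p = (-2 - (-4)·1.597 - (1.2)·1.916) / (-9.2) = -0.227
  q = (6 - (-3)·-0.227 - (-1.1)·1.916) / (5.1) = 1.456
  r = (6 - (-2.3)·-0.227 - (-1.5)·1.456) / (4.8) = 1.596

(-0.227, 1.456, 1.596)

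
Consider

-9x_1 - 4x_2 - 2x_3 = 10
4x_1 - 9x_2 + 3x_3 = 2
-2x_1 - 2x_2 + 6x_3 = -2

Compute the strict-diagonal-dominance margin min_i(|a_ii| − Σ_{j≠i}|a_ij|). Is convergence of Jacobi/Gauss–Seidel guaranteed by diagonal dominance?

2

row 1: |-9| − (4+2) = 3
row 2: |-9| − (4+3) = 2
row 3: |6| − (2+2) = 2
minimum over rows = 2 → strictly diagonally dominant (convergence guaranteed)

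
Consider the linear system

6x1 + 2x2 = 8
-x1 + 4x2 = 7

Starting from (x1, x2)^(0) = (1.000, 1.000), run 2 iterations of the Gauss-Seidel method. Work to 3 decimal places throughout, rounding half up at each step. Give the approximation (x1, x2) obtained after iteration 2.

Iteration 1:
  x1 = (8 - (2)·1.000) / (6) = 1.000
  x2 = (7 - (-1)·1.000) / (4) = 2.000
Iteration 2:
  x1 = (8 - (2)·2.000) / (6) = 0.667
  x2 = (7 - (-1)·0.667) / (4) = 1.917

(0.667, 1.917)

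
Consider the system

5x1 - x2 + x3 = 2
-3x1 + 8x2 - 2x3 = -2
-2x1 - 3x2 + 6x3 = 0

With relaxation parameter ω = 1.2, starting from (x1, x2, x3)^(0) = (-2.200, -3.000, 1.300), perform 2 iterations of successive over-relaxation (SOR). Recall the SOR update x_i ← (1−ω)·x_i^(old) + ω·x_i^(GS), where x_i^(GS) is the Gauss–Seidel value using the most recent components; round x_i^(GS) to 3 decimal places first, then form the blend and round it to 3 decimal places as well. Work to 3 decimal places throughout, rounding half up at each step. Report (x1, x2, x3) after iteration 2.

Iteration 1:
  x1: GS value = (2 - (-1)·-3.000 - (1)·1.300) / (5) = -0.460;  x1 ← (1−ω)·-2.200 + ω·-0.460 = -0.112
  x2: GS value = (-2 - (-3)·-0.112 - (-2)·1.300) / (8) = 0.033;  x2 ← (1−ω)·-3.000 + ω·0.033 = 0.640
  x3: GS value = (0 - (-2)·-0.112 - (-3)·0.640) / (6) = 0.283;  x3 ← (1−ω)·1.300 + ω·0.283 = 0.080
Iteration 2:
  x1: GS value = (2 - (-1)·0.640 - (1)·0.080) / (5) = 0.512;  x1 ← (1−ω)·-0.112 + ω·0.512 = 0.637
  x2: GS value = (-2 - (-3)·0.637 - (-2)·0.080) / (8) = 0.009;  x2 ← (1−ω)·0.640 + ω·0.009 = -0.117
  x3: GS value = (0 - (-2)·0.637 - (-3)·-0.117) / (6) = 0.154;  x3 ← (1−ω)·0.080 + ω·0.154 = 0.169

(0.637, -0.117, 0.169)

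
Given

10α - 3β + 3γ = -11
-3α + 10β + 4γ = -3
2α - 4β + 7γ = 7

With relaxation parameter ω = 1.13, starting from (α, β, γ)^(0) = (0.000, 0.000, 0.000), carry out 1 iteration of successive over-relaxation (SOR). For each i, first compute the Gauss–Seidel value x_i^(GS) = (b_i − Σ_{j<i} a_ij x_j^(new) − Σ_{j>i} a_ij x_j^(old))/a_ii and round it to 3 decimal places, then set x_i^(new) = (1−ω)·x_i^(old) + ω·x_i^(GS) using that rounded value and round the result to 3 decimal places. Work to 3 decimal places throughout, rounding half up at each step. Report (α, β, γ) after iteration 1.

Iteration 1:
  α: GS value = (-11 - (-3)·0.000 - (3)·0.000) / (10) = -1.100;  α ← (1−ω)·0.000 + ω·-1.100 = -1.243
  β: GS value = (-3 - (-3)·-1.243 - (4)·0.000) / (10) = -0.673;  β ← (1−ω)·0.000 + ω·-0.673 = -0.760
  γ: GS value = (7 - (2)·-1.243 - (-4)·-0.760) / (7) = 0.921;  γ ← (1−ω)·0.000 + ω·0.921 = 1.041

(-1.243, -0.760, 1.041)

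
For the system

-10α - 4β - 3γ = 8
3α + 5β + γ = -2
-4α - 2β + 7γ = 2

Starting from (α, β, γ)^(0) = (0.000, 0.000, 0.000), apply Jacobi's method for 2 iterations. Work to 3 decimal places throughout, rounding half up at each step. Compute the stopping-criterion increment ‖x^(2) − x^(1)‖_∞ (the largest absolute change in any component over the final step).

Iteration 1:
  α = (8 - (-4)·0.000 - (-3)·0.000) / (-10) = -0.800
  β = (-2 - (3)·0.000 - (1)·0.000) / (5) = -0.400
  γ = (2 - (-4)·0.000 - (-2)·0.000) / (7) = 0.286
Iteration 2:
  α = (8 - (-4)·-0.400 - (-3)·0.286) / (-10) = -0.726
  β = (-2 - (3)·-0.800 - (1)·0.286) / (5) = 0.023
  γ = (2 - (-4)·-0.800 - (-2)·-0.400) / (7) = -0.286
Change: (0.074, 0.423, -0.572) → max |·| = 0.572

0.572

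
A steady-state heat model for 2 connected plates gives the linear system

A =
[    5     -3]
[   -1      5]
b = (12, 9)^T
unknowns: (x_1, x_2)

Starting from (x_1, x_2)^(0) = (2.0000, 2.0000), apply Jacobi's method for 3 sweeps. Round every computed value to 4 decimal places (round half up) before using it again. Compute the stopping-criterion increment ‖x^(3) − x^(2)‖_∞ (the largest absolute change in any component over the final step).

Iteration 1:
  x_1 = (12 - (-3)·2.0000) / (5) = 3.6000
  x_2 = (9 - (-1)·2.0000) / (5) = 2.2000
Iteration 2:
  x_1 = (12 - (-3)·2.2000) / (5) = 3.7200
  x_2 = (9 - (-1)·3.6000) / (5) = 2.5200
Iteration 3:
  x_1 = (12 - (-3)·2.5200) / (5) = 3.9120
  x_2 = (9 - (-1)·3.7200) / (5) = 2.5440
Change: (0.1920, 0.0240) → max |·| = 0.1920

0.1920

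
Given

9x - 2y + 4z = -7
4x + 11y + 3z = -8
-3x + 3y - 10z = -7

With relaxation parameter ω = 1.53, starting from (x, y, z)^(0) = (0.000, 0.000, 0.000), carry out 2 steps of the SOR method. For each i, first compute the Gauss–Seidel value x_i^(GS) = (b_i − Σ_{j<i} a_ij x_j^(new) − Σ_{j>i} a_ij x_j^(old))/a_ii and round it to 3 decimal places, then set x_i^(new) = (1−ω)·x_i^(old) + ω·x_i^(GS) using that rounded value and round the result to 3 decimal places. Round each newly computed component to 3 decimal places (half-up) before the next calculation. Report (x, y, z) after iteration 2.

(-1.672, -0.532, 0.846)

Iteration 1:
  x: GS value = (-7 - (-2)·0.000 - (4)·0.000) / (9) = -0.778;  x ← (1−ω)·0.000 + ω·-0.778 = -1.190
  y: GS value = (-8 - (4)·-1.190 - (3)·0.000) / (11) = -0.295;  y ← (1−ω)·0.000 + ω·-0.295 = -0.451
  z: GS value = (-7 - (-3)·-1.190 - (3)·-0.451) / (-10) = 0.922;  z ← (1−ω)·0.000 + ω·0.922 = 1.411
Iteration 2:
  x: GS value = (-7 - (-2)·-0.451 - (4)·1.411) / (9) = -1.505;  x ← (1−ω)·-1.190 + ω·-1.505 = -1.672
  y: GS value = (-8 - (4)·-1.672 - (3)·1.411) / (11) = -0.504;  y ← (1−ω)·-0.451 + ω·-0.504 = -0.532
  z: GS value = (-7 - (-3)·-1.672 - (3)·-0.532) / (-10) = 1.042;  z ← (1−ω)·1.411 + ω·1.042 = 0.846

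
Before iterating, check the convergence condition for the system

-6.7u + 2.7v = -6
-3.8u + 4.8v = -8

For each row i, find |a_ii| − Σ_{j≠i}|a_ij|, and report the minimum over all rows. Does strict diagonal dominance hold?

row 1: |-6.7| − (2.7) = 4
row 2: |4.8| − (3.8) = 1
minimum over rows = 1 → strictly diagonally dominant (convergence guaranteed)

1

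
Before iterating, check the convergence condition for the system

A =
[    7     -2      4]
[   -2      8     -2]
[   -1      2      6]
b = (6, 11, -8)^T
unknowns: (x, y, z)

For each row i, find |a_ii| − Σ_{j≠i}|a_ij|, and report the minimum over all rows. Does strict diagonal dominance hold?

row 1: |7| − (2+4) = 1
row 2: |8| − (2+2) = 4
row 3: |6| − (1+2) = 3
minimum over rows = 1 → strictly diagonally dominant (convergence guaranteed)

1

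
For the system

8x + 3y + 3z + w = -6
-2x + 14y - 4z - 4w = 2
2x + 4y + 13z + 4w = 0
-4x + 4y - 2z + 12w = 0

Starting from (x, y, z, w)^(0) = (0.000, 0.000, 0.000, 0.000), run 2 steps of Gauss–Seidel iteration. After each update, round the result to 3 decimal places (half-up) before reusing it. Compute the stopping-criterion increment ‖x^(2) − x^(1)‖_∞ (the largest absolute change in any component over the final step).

Iteration 1:
  x = (-6 - (3)·0.000 - (3)·0.000 - (1)·0.000) / (8) = -0.750
  y = (2 - (-2)·-0.750 - (-4)·0.000 - (-4)·0.000) / (14) = 0.036
  z = (0 - (2)·-0.750 - (4)·0.036 - (4)·0.000) / (13) = 0.104
  w = (0 - (-4)·-0.750 - (4)·0.036 - (-2)·0.104) / (12) = -0.245
Iteration 2:
  x = (-6 - (3)·0.036 - (3)·0.104 - (1)·-0.245) / (8) = -0.772
  y = (2 - (-2)·-0.772 - (-4)·0.104 - (-4)·-0.245) / (14) = -0.008
  z = (0 - (2)·-0.772 - (4)·-0.008 - (4)·-0.245) / (13) = 0.197
  w = (0 - (-4)·-0.772 - (4)·-0.008 - (-2)·0.197) / (12) = -0.222
Change: (-0.022, -0.044, 0.093, 0.023) → max |·| = 0.093

0.093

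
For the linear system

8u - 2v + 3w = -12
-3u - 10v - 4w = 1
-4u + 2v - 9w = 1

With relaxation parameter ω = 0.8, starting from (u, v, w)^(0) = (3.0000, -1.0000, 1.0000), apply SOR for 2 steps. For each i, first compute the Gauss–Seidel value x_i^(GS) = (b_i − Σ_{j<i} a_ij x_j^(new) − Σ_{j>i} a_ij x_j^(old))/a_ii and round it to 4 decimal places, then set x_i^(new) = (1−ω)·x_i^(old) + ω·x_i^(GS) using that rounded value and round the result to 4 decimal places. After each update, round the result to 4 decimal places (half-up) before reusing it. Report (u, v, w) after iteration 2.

Iteration 1:
  u: GS value = (-12 - (-2)·-1.0000 - (3)·1.0000) / (8) = -2.1250;  u ← (1−ω)·3.0000 + ω·-2.1250 = -1.1000
  v: GS value = (1 - (-3)·-1.1000 - (-4)·1.0000) / (-10) = -0.1700;  v ← (1−ω)·-1.0000 + ω·-0.1700 = -0.3360
  w: GS value = (1 - (-4)·-1.1000 - (2)·-0.3360) / (-9) = 0.3031;  w ← (1−ω)·1.0000 + ω·0.3031 = 0.4425
Iteration 2:
  u: GS value = (-12 - (-2)·-0.3360 - (3)·0.4425) / (8) = -1.7499;  u ← (1−ω)·-1.1000 + ω·-1.7499 = -1.6199
  v: GS value = (1 - (-3)·-1.6199 - (-4)·0.4425) / (-10) = 0.2090;  v ← (1−ω)·-0.3360 + ω·0.2090 = 0.1000
  w: GS value = (1 - (-4)·-1.6199 - (2)·0.1000) / (-9) = 0.6311;  w ← (1−ω)·0.4425 + ω·0.6311 = 0.5934

(-1.6199, 0.1000, 0.5934)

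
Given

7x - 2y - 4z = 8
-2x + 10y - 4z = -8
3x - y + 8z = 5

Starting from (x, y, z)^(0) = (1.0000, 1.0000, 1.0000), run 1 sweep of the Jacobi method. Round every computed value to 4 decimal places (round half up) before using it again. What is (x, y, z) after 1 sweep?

(2.0000, -0.2000, 0.3750)

Iteration 1:
  x = (8 - (-2)·1.0000 - (-4)·1.0000) / (7) = 2.0000
  y = (-8 - (-2)·1.0000 - (-4)·1.0000) / (10) = -0.2000
  z = (5 - (3)·1.0000 - (-1)·1.0000) / (8) = 0.3750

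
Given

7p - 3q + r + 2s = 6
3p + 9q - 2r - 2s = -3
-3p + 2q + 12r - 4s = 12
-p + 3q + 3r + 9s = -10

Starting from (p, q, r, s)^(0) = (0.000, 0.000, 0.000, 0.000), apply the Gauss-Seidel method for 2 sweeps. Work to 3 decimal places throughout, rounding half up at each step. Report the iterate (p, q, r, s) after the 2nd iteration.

Iteration 1:
  p = (6 - (-3)·0.000 - (1)·0.000 - (2)·0.000) / (7) = 0.857
  q = (-3 - (3)·0.857 - (-2)·0.000 - (-2)·0.000) / (9) = -0.619
  r = (12 - (-3)·0.857 - (2)·-0.619 - (-4)·0.000) / (12) = 1.317
  s = (-10 - (-1)·0.857 - (3)·-0.619 - (3)·1.317) / (9) = -1.249
Iteration 2:
  p = (6 - (-3)·-0.619 - (1)·1.317 - (2)·-1.249) / (7) = 0.761
  q = (-3 - (3)·0.761 - (-2)·1.317 - (-2)·-1.249) / (9) = -0.572
  r = (12 - (-3)·0.761 - (2)·-0.572 - (-4)·-1.249) / (12) = 0.869
  s = (-10 - (-1)·0.761 - (3)·-0.572 - (3)·0.869) / (9) = -1.126

(0.761, -0.572, 0.869, -1.126)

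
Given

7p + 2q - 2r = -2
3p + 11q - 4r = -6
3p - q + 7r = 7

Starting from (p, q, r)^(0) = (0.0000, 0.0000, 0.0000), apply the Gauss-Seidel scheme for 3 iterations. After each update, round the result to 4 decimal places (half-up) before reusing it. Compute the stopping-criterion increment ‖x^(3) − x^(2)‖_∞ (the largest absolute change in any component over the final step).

0.1183

Iteration 1:
  p = (-2 - (2)·0.0000 - (-2)·0.0000) / (7) = -0.2857
  q = (-6 - (3)·-0.2857 - (-4)·0.0000) / (11) = -0.4675
  r = (7 - (3)·-0.2857 - (-1)·-0.4675) / (7) = 1.0557
Iteration 2:
  p = (-2 - (2)·-0.4675 - (-2)·1.0557) / (7) = 0.1495
  q = (-6 - (3)·0.1495 - (-4)·1.0557) / (11) = -0.2023
  r = (7 - (3)·0.1495 - (-1)·-0.2023) / (7) = 0.9070
Iteration 3:
  p = (-2 - (2)·-0.2023 - (-2)·0.9070) / (7) = 0.0312
  q = (-6 - (3)·0.0312 - (-4)·0.9070) / (11) = -0.2241
  r = (7 - (3)·0.0312 - (-1)·-0.2241) / (7) = 0.9546
Change: (-0.1183, -0.0218, 0.0476) → max |·| = 0.1183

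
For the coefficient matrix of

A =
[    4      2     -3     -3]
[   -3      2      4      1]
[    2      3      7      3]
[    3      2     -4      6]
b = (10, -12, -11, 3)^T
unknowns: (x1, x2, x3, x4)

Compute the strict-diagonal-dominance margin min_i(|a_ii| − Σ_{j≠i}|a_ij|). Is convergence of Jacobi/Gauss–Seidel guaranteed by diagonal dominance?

row 1: |4| − (2+3+3) = -4
row 2: |2| − (3+4+1) = -6
row 3: |7| − (2+3+3) = -1
row 4: |6| − (3+2+4) = -3
minimum over rows = -6 → not strictly diagonally dominant

-6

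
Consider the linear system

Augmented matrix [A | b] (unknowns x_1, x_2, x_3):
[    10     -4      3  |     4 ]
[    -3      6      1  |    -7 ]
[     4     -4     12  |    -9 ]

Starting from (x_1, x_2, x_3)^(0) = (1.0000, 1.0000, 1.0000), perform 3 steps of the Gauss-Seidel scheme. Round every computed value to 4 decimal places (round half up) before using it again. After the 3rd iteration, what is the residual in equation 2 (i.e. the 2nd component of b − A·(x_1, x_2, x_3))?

Iteration 1:
  x_1 = (4 - (-4)·1.0000 - (3)·1.0000) / (10) = 0.5000
  x_2 = (-7 - (-3)·0.5000 - (1)·1.0000) / (6) = -1.0833
  x_3 = (-9 - (4)·0.5000 - (-4)·-1.0833) / (12) = -1.2778
Iteration 2:
  x_1 = (4 - (-4)·-1.0833 - (3)·-1.2778) / (10) = 0.3500
  x_2 = (-7 - (-3)·0.3500 - (1)·-1.2778) / (6) = -0.7787
  x_3 = (-9 - (4)·0.3500 - (-4)·-0.7787) / (12) = -1.1262
Iteration 3:
  x_1 = (4 - (-4)·-0.7787 - (3)·-1.1262) / (10) = 0.4264
  x_2 = (-7 - (-3)·0.4264 - (1)·-1.1262) / (6) = -0.7658
  x_3 = (-9 - (4)·0.4264 - (-4)·-0.7658) / (12) = -1.1474
Residual b − A·x = (0.1150, 0.0214, 0.0000)

0.0214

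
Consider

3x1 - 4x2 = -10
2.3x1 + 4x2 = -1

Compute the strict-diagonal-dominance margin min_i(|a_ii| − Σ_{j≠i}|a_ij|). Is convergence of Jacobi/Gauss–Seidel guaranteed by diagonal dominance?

-1

row 1: |3| − (4) = -1
row 2: |4| − (2.3) = 1.7
minimum over rows = -1 → not strictly diagonally dominant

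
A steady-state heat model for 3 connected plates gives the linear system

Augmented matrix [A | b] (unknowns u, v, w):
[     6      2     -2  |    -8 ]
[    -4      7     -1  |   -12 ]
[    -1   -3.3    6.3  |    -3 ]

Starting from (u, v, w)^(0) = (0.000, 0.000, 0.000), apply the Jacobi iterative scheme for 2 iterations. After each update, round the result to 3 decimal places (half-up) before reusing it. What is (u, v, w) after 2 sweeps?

Iteration 1:
  u = (-8 - (2)·0.000 - (-2)·0.000) / (6) = -1.333
  v = (-12 - (-4)·0.000 - (-1)·0.000) / (7) = -1.714
  w = (-3 - (-1)·0.000 - (-3.3)·0.000) / (6.3) = -0.476
Iteration 2:
  u = (-8 - (2)·-1.714 - (-2)·-0.476) / (6) = -0.921
  v = (-12 - (-4)·-1.333 - (-1)·-0.476) / (7) = -2.544
  w = (-3 - (-1)·-1.333 - (-3.3)·-1.714) / (6.3) = -1.586

(-0.921, -2.544, -1.586)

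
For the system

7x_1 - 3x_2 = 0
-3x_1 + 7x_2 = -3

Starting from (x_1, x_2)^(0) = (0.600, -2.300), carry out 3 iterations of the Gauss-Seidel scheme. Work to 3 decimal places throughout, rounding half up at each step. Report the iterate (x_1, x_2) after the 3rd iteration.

(-0.251, -0.536)

Iteration 1:
  x_1 = (0 - (-3)·-2.300) / (7) = -0.986
  x_2 = (-3 - (-3)·-0.986) / (7) = -0.851
Iteration 2:
  x_1 = (0 - (-3)·-0.851) / (7) = -0.365
  x_2 = (-3 - (-3)·-0.365) / (7) = -0.585
Iteration 3:
  x_1 = (0 - (-3)·-0.585) / (7) = -0.251
  x_2 = (-3 - (-3)·-0.251) / (7) = -0.536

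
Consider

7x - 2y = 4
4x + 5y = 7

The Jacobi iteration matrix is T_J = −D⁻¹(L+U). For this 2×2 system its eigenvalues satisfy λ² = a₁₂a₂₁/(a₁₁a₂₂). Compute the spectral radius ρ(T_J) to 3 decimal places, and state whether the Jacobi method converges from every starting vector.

0.478

a₁₂a₂₁/(a₁₁a₂₂) = (-2)·(4) / ((7)·(5)) = -0.228571
ρ = √|-0.228571| = √0.228571 = 0.478
ρ < 1, so Jacobi converges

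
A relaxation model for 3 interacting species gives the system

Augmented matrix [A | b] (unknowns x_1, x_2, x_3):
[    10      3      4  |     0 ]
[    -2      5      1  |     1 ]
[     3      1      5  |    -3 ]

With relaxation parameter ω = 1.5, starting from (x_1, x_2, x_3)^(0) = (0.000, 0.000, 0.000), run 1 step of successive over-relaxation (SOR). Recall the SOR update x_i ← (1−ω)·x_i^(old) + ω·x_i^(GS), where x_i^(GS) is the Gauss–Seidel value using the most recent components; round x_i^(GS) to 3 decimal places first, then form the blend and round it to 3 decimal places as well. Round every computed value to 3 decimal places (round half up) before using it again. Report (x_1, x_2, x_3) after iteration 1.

(0.000, 0.300, -0.990)

Iteration 1:
  x_1: GS value = (0 - (3)·0.000 - (4)·0.000) / (10) = 0.000;  x_1 ← (1−ω)·0.000 + ω·0.000 = 0.000
  x_2: GS value = (1 - (-2)·0.000 - (1)·0.000) / (5) = 0.200;  x_2 ← (1−ω)·0.000 + ω·0.200 = 0.300
  x_3: GS value = (-3 - (3)·0.000 - (1)·0.300) / (5) = -0.660;  x_3 ← (1−ω)·0.000 + ω·-0.660 = -0.990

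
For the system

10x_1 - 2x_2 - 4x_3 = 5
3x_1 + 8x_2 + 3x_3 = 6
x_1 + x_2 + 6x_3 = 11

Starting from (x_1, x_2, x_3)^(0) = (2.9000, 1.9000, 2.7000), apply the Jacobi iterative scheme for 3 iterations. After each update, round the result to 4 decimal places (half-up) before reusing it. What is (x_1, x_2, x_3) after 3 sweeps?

(1.1182, -0.1406, 1.7882)

Iteration 1:
  x_1 = (5 - (-2)·1.9000 - (-4)·2.7000) / (10) = 1.9600
  x_2 = (6 - (3)·2.9000 - (3)·2.7000) / (8) = -1.3500
  x_3 = (11 - (1)·2.9000 - (1)·1.9000) / (6) = 1.0333
Iteration 2:
  x_1 = (5 - (-2)·-1.3500 - (-4)·1.0333) / (10) = 0.6433
  x_2 = (6 - (3)·1.9600 - (3)·1.0333) / (8) = -0.3725
  x_3 = (11 - (1)·1.9600 - (1)·-1.3500) / (6) = 1.7317
Iteration 3:
  x_1 = (5 - (-2)·-0.3725 - (-4)·1.7317) / (10) = 1.1182
  x_2 = (6 - (3)·0.6433 - (3)·1.7317) / (8) = -0.1406
  x_3 = (11 - (1)·0.6433 - (1)·-0.3725) / (6) = 1.7882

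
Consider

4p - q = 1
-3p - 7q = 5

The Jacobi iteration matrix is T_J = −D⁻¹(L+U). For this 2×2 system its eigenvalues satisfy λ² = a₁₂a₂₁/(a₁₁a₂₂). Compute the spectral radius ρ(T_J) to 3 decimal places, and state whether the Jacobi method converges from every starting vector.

0.327

a₁₂a₂₁/(a₁₁a₂₂) = (-1)·(-3) / ((4)·(-7)) = -0.107143
ρ = √|-0.107143| = √0.107143 = 0.327
ρ < 1, so Jacobi converges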